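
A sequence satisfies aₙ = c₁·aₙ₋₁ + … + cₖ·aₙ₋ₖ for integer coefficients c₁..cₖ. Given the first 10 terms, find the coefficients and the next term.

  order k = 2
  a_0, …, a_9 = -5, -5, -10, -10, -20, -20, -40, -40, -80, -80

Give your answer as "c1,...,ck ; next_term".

  a_2 = 0·-5 + 2·-5 = -10
  a_3 = 0·-10 + 2·-5 = -10
  a_4 = 0·-10 + 2·-10 = -20
  a_5 = 0·-20 + 2·-10 = -20
  a_6 = 0·-20 + 2·-20 = -40
  a_7 = 0·-40 + 2·-20 = -40
  a_8 = 0·-40 + 2·-40 = -80
  a_9 = 0·-80 + 2·-40 = -80
  a_10 = 0·-80 + 2·-80 = -160

0,2 ; -160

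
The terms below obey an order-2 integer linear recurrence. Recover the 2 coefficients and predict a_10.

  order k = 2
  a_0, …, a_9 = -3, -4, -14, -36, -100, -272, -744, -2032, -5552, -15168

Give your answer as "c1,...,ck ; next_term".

2,2 ; -41440

  a_2 = 2·-4 + 2·-3 = -14
  a_3 = 2·-14 + 2·-4 = -36
  a_4 = 2·-36 + 2·-14 = -100
  a_5 = 2·-100 + 2·-36 = -272
  a_6 = 2·-272 + 2·-100 = -744
  a_7 = 2·-744 + 2·-272 = -2032
  a_8 = 2·-2032 + 2·-744 = -5552
  a_9 = 2·-5552 + 2·-2032 = -15168
  a_10 = 2·-15168 + 2·-5552 = -41440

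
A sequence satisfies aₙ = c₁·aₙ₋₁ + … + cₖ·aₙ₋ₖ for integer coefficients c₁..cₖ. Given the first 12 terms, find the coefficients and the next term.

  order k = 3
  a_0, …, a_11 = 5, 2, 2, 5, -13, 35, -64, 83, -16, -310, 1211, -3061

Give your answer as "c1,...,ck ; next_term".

  a_3 = -3·2 + -2·2 + 3·5 = 5
  a_4 = -3·5 + -2·2 + 3·2 = -13
  a_5 = -3·-13 + -2·5 + 3·2 = 35
  a_6 = -3·35 + -2·-13 + 3·5 = -64
  a_7 = -3·-64 + -2·35 + 3·-13 = 83
  a_8 = -3·83 + -2·-64 + 3·35 = -16
  a_9 = -3·-16 + -2·83 + 3·-64 = -310
  a_10 = -3·-310 + -2·-16 + 3·83 = 1211
  a_11 = -3·1211 + -2·-310 + 3·-16 = -3061
  a_12 = -3·-3061 + -2·1211 + 3·-310 = 5831

-3,-2,3 ; 5831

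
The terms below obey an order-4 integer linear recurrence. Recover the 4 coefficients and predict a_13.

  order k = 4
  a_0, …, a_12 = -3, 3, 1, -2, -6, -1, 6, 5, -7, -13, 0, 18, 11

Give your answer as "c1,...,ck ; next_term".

  a_4 = 1·-2 + -1·1 + 0·3 + 1·-3 = -6
  a_5 = 1·-6 + -1·-2 + 0·1 + 1·3 = -1
  a_6 = 1·-1 + -1·-6 + 0·-2 + 1·1 = 6
  a_7 = 1·6 + -1·-1 + 0·-6 + 1·-2 = 5
  a_8 = 1·5 + -1·6 + 0·-1 + 1·-6 = -7
  a_9 = 1·-7 + -1·5 + 0·6 + 1·-1 = -13
  a_10 = 1·-13 + -1·-7 + 0·5 + 1·6 = 0
  a_11 = 1·0 + -1·-13 + 0·-7 + 1·5 = 18
  a_12 = 1·18 + -1·0 + 0·-13 + 1·-7 = 11
  a_13 = 1·11 + -1·18 + 0·0 + 1·-13 = -20

1,-1,0,1 ; -20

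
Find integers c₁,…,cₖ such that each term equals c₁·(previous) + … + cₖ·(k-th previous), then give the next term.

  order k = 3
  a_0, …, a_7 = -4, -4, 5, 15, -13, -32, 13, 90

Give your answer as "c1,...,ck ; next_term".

-1,-2,-3 ; -20

  a_3 = -1·5 + -2·-4 + -3·-4 = 15
  a_4 = -1·15 + -2·5 + -3·-4 = -13
  a_5 = -1·-13 + -2·15 + -3·5 = -32
  a_6 = -1·-32 + -2·-13 + -3·15 = 13
  a_7 = -1·13 + -2·-32 + -3·-13 = 90
  a_8 = -1·90 + -2·13 + -3·-32 = -20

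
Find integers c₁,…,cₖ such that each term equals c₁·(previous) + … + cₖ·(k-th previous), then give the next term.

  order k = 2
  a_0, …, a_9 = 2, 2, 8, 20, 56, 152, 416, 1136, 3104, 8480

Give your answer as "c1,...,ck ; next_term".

  a_2 = 2·2 + 2·2 = 8
  a_3 = 2·8 + 2·2 = 20
  a_4 = 2·20 + 2·8 = 56
  a_5 = 2·56 + 2·20 = 152
  a_6 = 2·152 + 2·56 = 416
  a_7 = 2·416 + 2·152 = 1136
  a_8 = 2·1136 + 2·416 = 3104
  a_9 = 2·3104 + 2·1136 = 8480
  a_10 = 2·8480 + 2·3104 = 23168

2,2 ; 23168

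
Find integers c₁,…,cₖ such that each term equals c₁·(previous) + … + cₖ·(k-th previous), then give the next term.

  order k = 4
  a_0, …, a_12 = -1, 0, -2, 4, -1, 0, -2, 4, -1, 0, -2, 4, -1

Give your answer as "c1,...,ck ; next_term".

0,0,0,1 ; 0

  a_4 = 0·4 + 0·-2 + 0·0 + 1·-1 = -1
  a_5 = 0·-1 + 0·4 + 0·-2 + 1·0 = 0
  a_6 = 0·0 + 0·-1 + 0·4 + 1·-2 = -2
  a_7 = 0·-2 + 0·0 + 0·-1 + 1·4 = 4
  a_8 = 0·4 + 0·-2 + 0·0 + 1·-1 = -1
  a_9 = 0·-1 + 0·4 + 0·-2 + 1·0 = 0
  a_10 = 0·0 + 0·-1 + 0·4 + 1·-2 = -2
  a_11 = 0·-2 + 0·0 + 0·-1 + 1·4 = 4
  a_12 = 0·4 + 0·-2 + 0·0 + 1·-1 = -1
  a_13 = 0·-1 + 0·4 + 0·-2 + 1·0 = 0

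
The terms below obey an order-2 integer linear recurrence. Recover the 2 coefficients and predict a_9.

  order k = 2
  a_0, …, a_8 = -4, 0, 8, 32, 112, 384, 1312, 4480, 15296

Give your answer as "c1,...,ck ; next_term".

4,-2 ; 52224

  a_2 = 4·0 + -2·-4 = 8
  a_3 = 4·8 + -2·0 = 32
  a_4 = 4·32 + -2·8 = 112
  a_5 = 4·112 + -2·32 = 384
  a_6 = 4·384 + -2·112 = 1312
  a_7 = 4·1312 + -2·384 = 4480
  a_8 = 4·4480 + -2·1312 = 15296
  a_9 = 4·15296 + -2·4480 = 52224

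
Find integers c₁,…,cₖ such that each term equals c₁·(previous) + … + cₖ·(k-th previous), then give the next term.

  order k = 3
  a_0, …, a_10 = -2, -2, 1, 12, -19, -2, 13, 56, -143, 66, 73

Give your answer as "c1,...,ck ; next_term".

-2,-3,-4 ; 228

  a_3 = -2·1 + -3·-2 + -4·-2 = 12
  a_4 = -2·12 + -3·1 + -4·-2 = -19
  a_5 = -2·-19 + -3·12 + -4·1 = -2
  a_6 = -2·-2 + -3·-19 + -4·12 = 13
  a_7 = -2·13 + -3·-2 + -4·-19 = 56
  a_8 = -2·56 + -3·13 + -4·-2 = -143
  a_9 = -2·-143 + -3·56 + -4·13 = 66
  a_10 = -2·66 + -3·-143 + -4·56 = 73
  a_11 = -2·73 + -3·66 + -4·-143 = 228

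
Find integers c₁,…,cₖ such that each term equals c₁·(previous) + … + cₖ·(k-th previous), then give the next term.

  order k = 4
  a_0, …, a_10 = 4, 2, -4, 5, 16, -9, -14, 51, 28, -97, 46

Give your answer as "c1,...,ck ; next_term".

  a_4 = 0·5 + -1·-4 + 2·2 + 2·4 = 16
  a_5 = 0·16 + -1·5 + 2·-4 + 2·2 = -9
  a_6 = 0·-9 + -1·16 + 2·5 + 2·-4 = -14
  a_7 = 0·-14 + -1·-9 + 2·16 + 2·5 = 51
  a_8 = 0·51 + -1·-14 + 2·-9 + 2·16 = 28
  a_9 = 0·28 + -1·51 + 2·-14 + 2·-9 = -97
  a_10 = 0·-97 + -1·28 + 2·51 + 2·-14 = 46
  a_11 = 0·46 + -1·-97 + 2·28 + 2·51 = 255

0,-1,2,2 ; 255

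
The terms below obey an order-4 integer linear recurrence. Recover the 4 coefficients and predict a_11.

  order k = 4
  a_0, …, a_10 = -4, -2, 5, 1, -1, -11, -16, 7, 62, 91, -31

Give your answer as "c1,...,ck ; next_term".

  a_4 = 1·1 + -2·5 + -2·-2 + -1·-4 = -1
  a_5 = 1·-1 + -2·1 + -2·5 + -1·-2 = -11
  a_6 = 1·-11 + -2·-1 + -2·1 + -1·5 = -16
  a_7 = 1·-16 + -2·-11 + -2·-1 + -1·1 = 7
  a_8 = 1·7 + -2·-16 + -2·-11 + -1·-1 = 62
  a_9 = 1·62 + -2·7 + -2·-16 + -1·-11 = 91
  a_10 = 1·91 + -2·62 + -2·7 + -1·-16 = -31
  a_11 = 1·-31 + -2·91 + -2·62 + -1·7 = -344

1,-2,-2,-1 ; -344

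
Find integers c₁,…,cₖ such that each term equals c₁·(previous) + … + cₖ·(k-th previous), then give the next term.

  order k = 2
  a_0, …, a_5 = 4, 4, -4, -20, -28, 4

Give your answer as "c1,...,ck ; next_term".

  a_2 = 2·4 + -3·4 = -4
  a_3 = 2·-4 + -3·4 = -20
  a_4 = 2·-20 + -3·-4 = -28
  a_5 = 2·-28 + -3·-20 = 4
  a_6 = 2·4 + -3·-28 = 92

2,-3 ; 92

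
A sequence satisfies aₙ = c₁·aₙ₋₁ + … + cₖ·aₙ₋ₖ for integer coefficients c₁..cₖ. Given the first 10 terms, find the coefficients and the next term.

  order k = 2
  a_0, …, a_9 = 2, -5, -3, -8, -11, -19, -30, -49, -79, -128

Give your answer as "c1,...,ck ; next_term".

  a_2 = 1·-5 + 1·2 = -3
  a_3 = 1·-3 + 1·-5 = -8
  a_4 = 1·-8 + 1·-3 = -11
  a_5 = 1·-11 + 1·-8 = -19
  a_6 = 1·-19 + 1·-11 = -30
  a_7 = 1·-30 + 1·-19 = -49
  a_8 = 1·-49 + 1·-30 = -79
  a_9 = 1·-79 + 1·-49 = -128
  a_10 = 1·-128 + 1·-79 = -207

1,1 ; -207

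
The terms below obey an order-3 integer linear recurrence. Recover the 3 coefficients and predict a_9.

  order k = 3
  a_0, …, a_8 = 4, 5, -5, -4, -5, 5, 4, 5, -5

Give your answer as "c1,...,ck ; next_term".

  a_3 = 0·-5 + 0·5 + -1·4 = -4
  a_4 = 0·-4 + 0·-5 + -1·5 = -5
  a_5 = 0·-5 + 0·-4 + -1·-5 = 5
  a_6 = 0·5 + 0·-5 + -1·-4 = 4
  a_7 = 0·4 + 0·5 + -1·-5 = 5
  a_8 = 0·5 + 0·4 + -1·5 = -5
  a_9 = 0·-5 + 0·5 + -1·4 = -4

0,0,-1 ; -4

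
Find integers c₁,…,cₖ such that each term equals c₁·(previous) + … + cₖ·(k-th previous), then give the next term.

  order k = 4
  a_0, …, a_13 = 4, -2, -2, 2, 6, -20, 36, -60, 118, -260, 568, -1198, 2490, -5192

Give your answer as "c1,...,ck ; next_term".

  a_4 = -2·2 + 0·-2 + 1·-2 + 3·4 = 6
  a_5 = -2·6 + 0·2 + 1·-2 + 3·-2 = -20
  a_6 = -2·-20 + 0·6 + 1·2 + 3·-2 = 36
  a_7 = -2·36 + 0·-20 + 1·6 + 3·2 = -60
  a_8 = -2·-60 + 0·36 + 1·-20 + 3·6 = 118
  a_9 = -2·118 + 0·-60 + 1·36 + 3·-20 = -260
  a_10 = -2·-260 + 0·118 + 1·-60 + 3·36 = 568
  a_11 = -2·568 + 0·-260 + 1·118 + 3·-60 = -1198
  a_12 = -2·-1198 + 0·568 + 1·-260 + 3·118 = 2490
  a_13 = -2·2490 + 0·-1198 + 1·568 + 3·-260 = -5192
  a_14 = -2·-5192 + 0·2490 + 1·-1198 + 3·568 = 10890

-2,0,1,3 ; 10890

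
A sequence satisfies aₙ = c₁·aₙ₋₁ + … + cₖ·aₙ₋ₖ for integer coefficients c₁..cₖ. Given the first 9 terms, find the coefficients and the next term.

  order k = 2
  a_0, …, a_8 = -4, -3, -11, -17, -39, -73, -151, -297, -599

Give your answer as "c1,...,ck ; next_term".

1,2 ; -1193

  a_2 = 1·-3 + 2·-4 = -11
  a_3 = 1·-11 + 2·-3 = -17
  a_4 = 1·-17 + 2·-11 = -39
  a_5 = 1·-39 + 2·-17 = -73
  a_6 = 1·-73 + 2·-39 = -151
  a_7 = 1·-151 + 2·-73 = -297
  a_8 = 1·-297 + 2·-151 = -599
  a_9 = 1·-599 + 2·-297 = -1193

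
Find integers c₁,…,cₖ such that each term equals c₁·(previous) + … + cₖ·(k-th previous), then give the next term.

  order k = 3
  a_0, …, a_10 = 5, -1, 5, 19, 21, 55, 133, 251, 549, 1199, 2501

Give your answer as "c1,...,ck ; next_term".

1,1,3 ; 5347

  a_3 = 1·5 + 1·-1 + 3·5 = 19
  a_4 = 1·19 + 1·5 + 3·-1 = 21
  a_5 = 1·21 + 1·19 + 3·5 = 55
  a_6 = 1·55 + 1·21 + 3·19 = 133
  a_7 = 1·133 + 1·55 + 3·21 = 251
  a_8 = 1·251 + 1·133 + 3·55 = 549
  a_9 = 1·549 + 1·251 + 3·133 = 1199
  a_10 = 1·1199 + 1·549 + 3·251 = 2501
  a_11 = 1·2501 + 1·1199 + 3·549 = 5347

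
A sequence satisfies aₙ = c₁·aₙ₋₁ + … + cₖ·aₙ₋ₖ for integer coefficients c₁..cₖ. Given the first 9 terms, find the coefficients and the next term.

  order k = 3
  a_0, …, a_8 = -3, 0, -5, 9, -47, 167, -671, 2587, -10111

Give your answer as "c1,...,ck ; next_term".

  a_3 = -3·-5 + 4·0 + 2·-3 = 9
  a_4 = -3·9 + 4·-5 + 2·0 = -47
  a_5 = -3·-47 + 4·9 + 2·-5 = 167
  a_6 = -3·167 + 4·-47 + 2·9 = -671
  a_7 = -3·-671 + 4·167 + 2·-47 = 2587
  a_8 = -3·2587 + 4·-671 + 2·167 = -10111
  a_9 = -3·-10111 + 4·2587 + 2·-671 = 39339

-3,4,2 ; 39339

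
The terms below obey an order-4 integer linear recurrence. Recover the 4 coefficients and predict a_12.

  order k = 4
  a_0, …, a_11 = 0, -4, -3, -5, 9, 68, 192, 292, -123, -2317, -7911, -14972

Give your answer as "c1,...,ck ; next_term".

  a_4 = 3·-5 + -4·-3 + -3·-4 + -3·0 = 9
  a_5 = 3·9 + -4·-5 + -3·-3 + -3·-4 = 68
  a_6 = 3·68 + -4·9 + -3·-5 + -3·-3 = 192
  a_7 = 3·192 + -4·68 + -3·9 + -3·-5 = 292
  a_8 = 3·292 + -4·192 + -3·68 + -3·9 = -123
  a_9 = 3·-123 + -4·292 + -3·192 + -3·68 = -2317
  a_10 = 3·-2317 + -4·-123 + -3·292 + -3·192 = -7911
  a_11 = 3·-7911 + -4·-2317 + -3·-123 + -3·292 = -14972
  a_12 = 3·-14972 + -4·-7911 + -3·-2317 + -3·-123 = -5952

3,-4,-3,-3 ; -5952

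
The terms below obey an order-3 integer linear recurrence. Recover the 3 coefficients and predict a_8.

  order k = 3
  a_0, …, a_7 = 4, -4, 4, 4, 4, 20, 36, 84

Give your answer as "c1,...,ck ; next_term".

  a_3 = 1·4 + 2·-4 + 2·4 = 4
  a_4 = 1·4 + 2·4 + 2·-4 = 4
  a_5 = 1·4 + 2·4 + 2·4 = 20
  a_6 = 1·20 + 2·4 + 2·4 = 36
  a_7 = 1·36 + 2·20 + 2·4 = 84
  a_8 = 1·84 + 2·36 + 2·20 = 196

1,2,2 ; 196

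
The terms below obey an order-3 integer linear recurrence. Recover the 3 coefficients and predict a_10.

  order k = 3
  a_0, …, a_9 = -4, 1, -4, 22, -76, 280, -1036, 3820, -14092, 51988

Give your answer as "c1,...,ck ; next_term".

-3,2,-2 ; -191788

  a_3 = -3·-4 + 2·1 + -2·-4 = 22
  a_4 = -3·22 + 2·-4 + -2·1 = -76
  a_5 = -3·-76 + 2·22 + -2·-4 = 280
  a_6 = -3·280 + 2·-76 + -2·22 = -1036
  a_7 = -3·-1036 + 2·280 + -2·-76 = 3820
  a_8 = -3·3820 + 2·-1036 + -2·280 = -14092
  a_9 = -3·-14092 + 2·3820 + -2·-1036 = 51988
  a_10 = -3·51988 + 2·-14092 + -2·3820 = -191788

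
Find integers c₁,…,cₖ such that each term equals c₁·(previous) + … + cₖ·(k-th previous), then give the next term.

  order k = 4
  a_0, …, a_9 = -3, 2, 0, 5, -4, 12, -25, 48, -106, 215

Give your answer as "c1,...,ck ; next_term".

  a_4 = -1·5 + 2·0 + -1·2 + -1·-3 = -4
  a_5 = -1·-4 + 2·5 + -1·0 + -1·2 = 12
  a_6 = -1·12 + 2·-4 + -1·5 + -1·0 = -25
  a_7 = -1·-25 + 2·12 + -1·-4 + -1·5 = 48
  a_8 = -1·48 + 2·-25 + -1·12 + -1·-4 = -106
  a_9 = -1·-106 + 2·48 + -1·-25 + -1·12 = 215
  a_10 = -1·215 + 2·-106 + -1·48 + -1·-25 = -450

-1,2,-1,-1 ; -450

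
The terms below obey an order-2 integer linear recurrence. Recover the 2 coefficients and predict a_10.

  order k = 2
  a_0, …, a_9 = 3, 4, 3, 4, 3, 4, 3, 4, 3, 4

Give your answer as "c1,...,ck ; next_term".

0,1 ; 3

  a_2 = 0·4 + 1·3 = 3
  a_3 = 0·3 + 1·4 = 4
  a_4 = 0·4 + 1·3 = 3
  a_5 = 0·3 + 1·4 = 4
  a_6 = 0·4 + 1·3 = 3
  a_7 = 0·3 + 1·4 = 4
  a_8 = 0·4 + 1·3 = 3
  a_9 = 0·3 + 1·4 = 4
  a_10 = 0·4 + 1·3 = 3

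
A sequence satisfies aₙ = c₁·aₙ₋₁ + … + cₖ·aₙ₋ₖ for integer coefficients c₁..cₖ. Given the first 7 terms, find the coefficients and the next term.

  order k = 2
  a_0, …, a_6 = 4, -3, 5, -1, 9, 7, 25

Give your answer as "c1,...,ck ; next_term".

1,2 ; 39

  a_2 = 1·-3 + 2·4 = 5
  a_3 = 1·5 + 2·-3 = -1
  a_4 = 1·-1 + 2·5 = 9
  a_5 = 1·9 + 2·-1 = 7
  a_6 = 1·7 + 2·9 = 25
  a_7 = 1·25 + 2·7 = 39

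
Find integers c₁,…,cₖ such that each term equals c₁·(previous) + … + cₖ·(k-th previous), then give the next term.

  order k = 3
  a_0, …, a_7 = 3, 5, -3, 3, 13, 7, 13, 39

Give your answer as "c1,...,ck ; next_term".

  a_3 = 1·-3 + 0·5 + 2·3 = 3
  a_4 = 1·3 + 0·-3 + 2·5 = 13
  a_5 = 1·13 + 0·3 + 2·-3 = 7
  a_6 = 1·7 + 0·13 + 2·3 = 13
  a_7 = 1·13 + 0·7 + 2·13 = 39
  a_8 = 1·39 + 0·13 + 2·7 = 53

1,0,2 ; 53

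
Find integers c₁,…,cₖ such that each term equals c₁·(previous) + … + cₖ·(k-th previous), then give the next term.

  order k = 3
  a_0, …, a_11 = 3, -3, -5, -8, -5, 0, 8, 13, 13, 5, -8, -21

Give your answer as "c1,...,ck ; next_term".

  a_3 = 1·-5 + 0·-3 + -1·3 = -8
  a_4 = 1·-8 + 0·-5 + -1·-3 = -5
  a_5 = 1·-5 + 0·-8 + -1·-5 = 0
  a_6 = 1·0 + 0·-5 + -1·-8 = 8
  a_7 = 1·8 + 0·0 + -1·-5 = 13
  a_8 = 1·13 + 0·8 + -1·0 = 13
  a_9 = 1·13 + 0·13 + -1·8 = 5
  a_10 = 1·5 + 0·13 + -1·13 = -8
  a_11 = 1·-8 + 0·5 + -1·13 = -21
  a_12 = 1·-21 + 0·-8 + -1·5 = -26

1,0,-1 ; -26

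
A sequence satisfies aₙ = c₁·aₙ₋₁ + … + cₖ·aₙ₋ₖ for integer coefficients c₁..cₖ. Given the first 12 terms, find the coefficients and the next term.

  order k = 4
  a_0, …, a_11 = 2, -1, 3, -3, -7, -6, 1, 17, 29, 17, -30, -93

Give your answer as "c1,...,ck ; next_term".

  a_4 = 1·-3 + -1·3 + -1·-1 + -1·2 = -7
  a_5 = 1·-7 + -1·-3 + -1·3 + -1·-1 = -6
  a_6 = 1·-6 + -1·-7 + -1·-3 + -1·3 = 1
  a_7 = 1·1 + -1·-6 + -1·-7 + -1·-3 = 17
  a_8 = 1·17 + -1·1 + -1·-6 + -1·-7 = 29
  a_9 = 1·29 + -1·17 + -1·1 + -1·-6 = 17
  a_10 = 1·17 + -1·29 + -1·17 + -1·1 = -30
  a_11 = 1·-30 + -1·17 + -1·29 + -1·17 = -93
  a_12 = 1·-93 + -1·-30 + -1·17 + -1·29 = -109

1,-1,-1,-1 ; -109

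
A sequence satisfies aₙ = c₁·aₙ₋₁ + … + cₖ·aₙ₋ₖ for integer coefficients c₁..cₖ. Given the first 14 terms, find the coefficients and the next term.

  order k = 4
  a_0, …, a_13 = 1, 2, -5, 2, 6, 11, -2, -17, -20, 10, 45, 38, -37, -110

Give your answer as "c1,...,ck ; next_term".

1,-1,-1,1 ; -66

  a_4 = 1·2 + -1·-5 + -1·2 + 1·1 = 6
  a_5 = 1·6 + -1·2 + -1·-5 + 1·2 = 11
  a_6 = 1·11 + -1·6 + -1·2 + 1·-5 = -2
  a_7 = 1·-2 + -1·11 + -1·6 + 1·2 = -17
  a_8 = 1·-17 + -1·-2 + -1·11 + 1·6 = -20
  a_9 = 1·-20 + -1·-17 + -1·-2 + 1·11 = 10
  a_10 = 1·10 + -1·-20 + -1·-17 + 1·-2 = 45
  a_11 = 1·45 + -1·10 + -1·-20 + 1·-17 = 38
  a_12 = 1·38 + -1·45 + -1·10 + 1·-20 = -37
  a_13 = 1·-37 + -1·38 + -1·45 + 1·10 = -110
  a_14 = 1·-110 + -1·-37 + -1·38 + 1·45 = -66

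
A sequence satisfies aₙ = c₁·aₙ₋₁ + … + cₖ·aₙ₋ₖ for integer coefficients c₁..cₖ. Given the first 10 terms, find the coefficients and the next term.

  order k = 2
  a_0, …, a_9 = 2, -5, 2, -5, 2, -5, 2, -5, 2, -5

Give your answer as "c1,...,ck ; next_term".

  a_2 = 0·-5 + 1·2 = 2
  a_3 = 0·2 + 1·-5 = -5
  a_4 = 0·-5 + 1·2 = 2
  a_5 = 0·2 + 1·-5 = -5
  a_6 = 0·-5 + 1·2 = 2
  a_7 = 0·2 + 1·-5 = -5
  a_8 = 0·-5 + 1·2 = 2
  a_9 = 0·2 + 1·-5 = -5
  a_10 = 0·-5 + 1·2 = 2

0,1 ; 2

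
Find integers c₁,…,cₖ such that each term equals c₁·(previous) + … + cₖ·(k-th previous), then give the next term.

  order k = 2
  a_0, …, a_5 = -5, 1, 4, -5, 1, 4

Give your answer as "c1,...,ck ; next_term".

  a_2 = -1·1 + -1·-5 = 4
  a_3 = -1·4 + -1·1 = -5
  a_4 = -1·-5 + -1·4 = 1
  a_5 = -1·1 + -1·-5 = 4
  a_6 = -1·4 + -1·1 = -5

-1,-1 ; -5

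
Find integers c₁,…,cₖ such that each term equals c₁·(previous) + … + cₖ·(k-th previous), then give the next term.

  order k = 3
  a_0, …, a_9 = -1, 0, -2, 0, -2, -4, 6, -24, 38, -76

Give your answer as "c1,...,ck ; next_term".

-2,1,4 ; 94

  a_3 = -2·-2 + 1·0 + 4·-1 = 0
  a_4 = -2·0 + 1·-2 + 4·0 = -2
  a_5 = -2·-2 + 1·0 + 4·-2 = -4
  a_6 = -2·-4 + 1·-2 + 4·0 = 6
  a_7 = -2·6 + 1·-4 + 4·-2 = -24
  a_8 = -2·-24 + 1·6 + 4·-4 = 38
  a_9 = -2·38 + 1·-24 + 4·6 = -76
  a_10 = -2·-76 + 1·38 + 4·-24 = 94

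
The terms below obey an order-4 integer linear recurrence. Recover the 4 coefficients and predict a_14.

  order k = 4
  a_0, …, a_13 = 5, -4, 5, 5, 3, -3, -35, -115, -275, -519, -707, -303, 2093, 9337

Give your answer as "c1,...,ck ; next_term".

3,-2,-2,-2 ; 25845

  a_4 = 3·5 + -2·5 + -2·-4 + -2·5 = 3
  a_5 = 3·3 + -2·5 + -2·5 + -2·-4 = -3
  a_6 = 3·-3 + -2·3 + -2·5 + -2·5 = -35
  a_7 = 3·-35 + -2·-3 + -2·3 + -2·5 = -115
  a_8 = 3·-115 + -2·-35 + -2·-3 + -2·3 = -275
  a_9 = 3·-275 + -2·-115 + -2·-35 + -2·-3 = -519
  a_10 = 3·-519 + -2·-275 + -2·-115 + -2·-35 = -707
  a_11 = 3·-707 + -2·-519 + -2·-275 + -2·-115 = -303
  a_12 = 3·-303 + -2·-707 + -2·-519 + -2·-275 = 2093
  a_13 = 3·2093 + -2·-303 + -2·-707 + -2·-519 = 9337
  a_14 = 3·9337 + -2·2093 + -2·-303 + -2·-707 = 25845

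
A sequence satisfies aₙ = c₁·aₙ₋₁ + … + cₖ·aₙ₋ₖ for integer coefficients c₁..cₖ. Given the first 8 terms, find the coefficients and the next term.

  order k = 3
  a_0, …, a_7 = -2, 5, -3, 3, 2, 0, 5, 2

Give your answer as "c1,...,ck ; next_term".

  a_3 = 0·-3 + 1·5 + 1·-2 = 3
  a_4 = 0·3 + 1·-3 + 1·5 = 2
  a_5 = 0·2 + 1·3 + 1·-3 = 0
  a_6 = 0·0 + 1·2 + 1·3 = 5
  a_7 = 0·5 + 1·0 + 1·2 = 2
  a_8 = 0·2 + 1·5 + 1·0 = 5

0,1,1 ; 5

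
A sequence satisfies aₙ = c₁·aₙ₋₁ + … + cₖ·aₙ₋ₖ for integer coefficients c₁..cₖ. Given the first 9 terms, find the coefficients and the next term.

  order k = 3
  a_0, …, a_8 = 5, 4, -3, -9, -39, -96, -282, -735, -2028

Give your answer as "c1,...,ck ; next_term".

2,3,-3 ; -5415

  a_3 = 2·-3 + 3·4 + -3·5 = -9
  a_4 = 2·-9 + 3·-3 + -3·4 = -39
  a_5 = 2·-39 + 3·-9 + -3·-3 = -96
  a_6 = 2·-96 + 3·-39 + -3·-9 = -282
  a_7 = 2·-282 + 3·-96 + -3·-39 = -735
  a_8 = 2·-735 + 3·-282 + -3·-96 = -2028
  a_9 = 2·-2028 + 3·-735 + -3·-282 = -5415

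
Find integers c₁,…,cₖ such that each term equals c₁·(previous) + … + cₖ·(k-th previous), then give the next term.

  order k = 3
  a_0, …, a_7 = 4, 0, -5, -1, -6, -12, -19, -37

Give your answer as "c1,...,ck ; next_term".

  a_3 = 1·-5 + 1·0 + 1·4 = -1
  a_4 = 1·-1 + 1·-5 + 1·0 = -6
  a_5 = 1·-6 + 1·-1 + 1·-5 = -12
  a_6 = 1·-12 + 1·-6 + 1·-1 = -19
  a_7 = 1·-19 + 1·-12 + 1·-6 = -37
  a_8 = 1·-37 + 1·-19 + 1·-12 = -68

1,1,1 ; -68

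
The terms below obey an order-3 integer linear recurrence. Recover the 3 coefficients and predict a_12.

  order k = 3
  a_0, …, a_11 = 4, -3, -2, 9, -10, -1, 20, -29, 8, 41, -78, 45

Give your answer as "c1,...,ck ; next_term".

-1,-1,1 ; 74

  a_3 = -1·-2 + -1·-3 + 1·4 = 9
  a_4 = -1·9 + -1·-2 + 1·-3 = -10
  a_5 = -1·-10 + -1·9 + 1·-2 = -1
  a_6 = -1·-1 + -1·-10 + 1·9 = 20
  a_7 = -1·20 + -1·-1 + 1·-10 = -29
  a_8 = -1·-29 + -1·20 + 1·-1 = 8
  a_9 = -1·8 + -1·-29 + 1·20 = 41
  a_10 = -1·41 + -1·8 + 1·-29 = -78
  a_11 = -1·-78 + -1·41 + 1·8 = 45
  a_12 = -1·45 + -1·-78 + 1·41 = 74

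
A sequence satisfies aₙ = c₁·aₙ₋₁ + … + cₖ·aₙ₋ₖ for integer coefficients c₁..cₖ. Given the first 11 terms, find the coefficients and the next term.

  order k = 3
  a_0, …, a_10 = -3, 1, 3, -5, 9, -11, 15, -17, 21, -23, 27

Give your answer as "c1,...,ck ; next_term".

  a_3 = -1·3 + 1·1 + 1·-3 = -5
  a_4 = -1·-5 + 1·3 + 1·1 = 9
  a_5 = -1·9 + 1·-5 + 1·3 = -11
  a_6 = -1·-11 + 1·9 + 1·-5 = 15
  a_7 = -1·15 + 1·-11 + 1·9 = -17
  a_8 = -1·-17 + 1·15 + 1·-11 = 21
  a_9 = -1·21 + 1·-17 + 1·15 = -23
  a_10 = -1·-23 + 1·21 + 1·-17 = 27
  a_11 = -1·27 + 1·-23 + 1·21 = -29

-1,1,1 ; -29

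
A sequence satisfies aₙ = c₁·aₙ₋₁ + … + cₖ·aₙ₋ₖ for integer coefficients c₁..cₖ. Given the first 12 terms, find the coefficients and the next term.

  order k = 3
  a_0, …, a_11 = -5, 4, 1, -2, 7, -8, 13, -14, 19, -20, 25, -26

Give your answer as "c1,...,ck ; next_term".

  a_3 = -1·1 + 1·4 + 1·-5 = -2
  a_4 = -1·-2 + 1·1 + 1·4 = 7
  a_5 = -1·7 + 1·-2 + 1·1 = -8
  a_6 = -1·-8 + 1·7 + 1·-2 = 13
  a_7 = -1·13 + 1·-8 + 1·7 = -14
  a_8 = -1·-14 + 1·13 + 1·-8 = 19
  a_9 = -1·19 + 1·-14 + 1·13 = -20
  a_10 = -1·-20 + 1·19 + 1·-14 = 25
  a_11 = -1·25 + 1·-20 + 1·19 = -26
  a_12 = -1·-26 + 1·25 + 1·-20 = 31

-1,1,1 ; 31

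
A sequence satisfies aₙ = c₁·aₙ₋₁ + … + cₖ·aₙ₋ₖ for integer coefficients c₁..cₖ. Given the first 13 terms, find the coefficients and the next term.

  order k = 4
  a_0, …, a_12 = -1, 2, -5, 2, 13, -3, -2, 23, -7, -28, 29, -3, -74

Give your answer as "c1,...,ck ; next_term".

  a_4 = 1·2 + -1·-5 + 2·2 + -2·-1 = 13
  a_5 = 1·13 + -1·2 + 2·-5 + -2·2 = -3
  a_6 = 1·-3 + -1·13 + 2·2 + -2·-5 = -2
  a_7 = 1·-2 + -1·-3 + 2·13 + -2·2 = 23
  a_8 = 1·23 + -1·-2 + 2·-3 + -2·13 = -7
  a_9 = 1·-7 + -1·23 + 2·-2 + -2·-3 = -28
  a_10 = 1·-28 + -1·-7 + 2·23 + -2·-2 = 29
  a_11 = 1·29 + -1·-28 + 2·-7 + -2·23 = -3
  a_12 = 1·-3 + -1·29 + 2·-28 + -2·-7 = -74
  a_13 = 1·-74 + -1·-3 + 2·29 + -2·-28 = 43

1,-1,2,-2 ; 43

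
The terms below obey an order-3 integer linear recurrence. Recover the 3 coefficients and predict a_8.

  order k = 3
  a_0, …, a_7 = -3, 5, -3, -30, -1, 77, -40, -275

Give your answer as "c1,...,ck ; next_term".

  a_3 = 1·-3 + -3·5 + 4·-3 = -30
  a_4 = 1·-30 + -3·-3 + 4·5 = -1
  a_5 = 1·-1 + -3·-30 + 4·-3 = 77
  a_6 = 1·77 + -3·-1 + 4·-30 = -40
  a_7 = 1·-40 + -3·77 + 4·-1 = -275
  a_8 = 1·-275 + -3·-40 + 4·77 = 153

1,-3,4 ; 153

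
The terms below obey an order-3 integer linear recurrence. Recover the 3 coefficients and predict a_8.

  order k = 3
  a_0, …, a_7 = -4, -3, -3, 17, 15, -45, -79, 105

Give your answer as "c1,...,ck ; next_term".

0,-3,-2 ; 327

  a_3 = 0·-3 + -3·-3 + -2·-4 = 17
  a_4 = 0·17 + -3·-3 + -2·-3 = 15
  a_5 = 0·15 + -3·17 + -2·-3 = -45
  a_6 = 0·-45 + -3·15 + -2·17 = -79
  a_7 = 0·-79 + -3·-45 + -2·15 = 105
  a_8 = 0·105 + -3·-79 + -2·-45 = 327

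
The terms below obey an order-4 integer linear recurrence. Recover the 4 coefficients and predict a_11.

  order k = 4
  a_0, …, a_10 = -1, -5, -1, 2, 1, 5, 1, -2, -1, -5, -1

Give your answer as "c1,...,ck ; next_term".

0,0,0,-1 ; 2

  a_4 = 0·2 + 0·-1 + 0·-5 + -1·-1 = 1
  a_5 = 0·1 + 0·2 + 0·-1 + -1·-5 = 5
  a_6 = 0·5 + 0·1 + 0·2 + -1·-1 = 1
  a_7 = 0·1 + 0·5 + 0·1 + -1·2 = -2
  a_8 = 0·-2 + 0·1 + 0·5 + -1·1 = -1
  a_9 = 0·-1 + 0·-2 + 0·1 + -1·5 = -5
  a_10 = 0·-5 + 0·-1 + 0·-2 + -1·1 = -1
  a_11 = 0·-1 + 0·-5 + 0·-1 + -1·-2 = 2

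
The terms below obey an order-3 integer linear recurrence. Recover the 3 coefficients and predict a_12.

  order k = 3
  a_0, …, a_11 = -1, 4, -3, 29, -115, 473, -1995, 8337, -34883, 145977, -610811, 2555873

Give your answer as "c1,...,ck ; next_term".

-3,4,-4 ; -10694771

  a_3 = -3·-3 + 4·4 + -4·-1 = 29
  a_4 = -3·29 + 4·-3 + -4·4 = -115
  a_5 = -3·-115 + 4·29 + -4·-3 = 473
  a_6 = -3·473 + 4·-115 + -4·29 = -1995
  a_7 = -3·-1995 + 4·473 + -4·-115 = 8337
  a_8 = -3·8337 + 4·-1995 + -4·473 = -34883
  a_9 = -3·-34883 + 4·8337 + -4·-1995 = 145977
  a_10 = -3·145977 + 4·-34883 + -4·8337 = -610811
  a_11 = -3·-610811 + 4·145977 + -4·-34883 = 2555873
  a_12 = -3·2555873 + 4·-610811 + -4·145977 = -10694771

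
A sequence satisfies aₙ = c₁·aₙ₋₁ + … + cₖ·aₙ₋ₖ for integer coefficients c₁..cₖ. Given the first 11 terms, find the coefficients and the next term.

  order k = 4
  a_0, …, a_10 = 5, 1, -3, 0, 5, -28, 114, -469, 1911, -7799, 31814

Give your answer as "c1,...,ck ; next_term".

-4,1,3,1 ; -129791

  a_4 = -4·0 + 1·-3 + 3·1 + 1·5 = 5
  a_5 = -4·5 + 1·0 + 3·-3 + 1·1 = -28
  a_6 = -4·-28 + 1·5 + 3·0 + 1·-3 = 114
  a_7 = -4·114 + 1·-28 + 3·5 + 1·0 = -469
  a_8 = -4·-469 + 1·114 + 3·-28 + 1·5 = 1911
  a_9 = -4·1911 + 1·-469 + 3·114 + 1·-28 = -7799
  a_10 = -4·-7799 + 1·1911 + 3·-469 + 1·114 = 31814
  a_11 = -4·31814 + 1·-7799 + 3·1911 + 1·-469 = -129791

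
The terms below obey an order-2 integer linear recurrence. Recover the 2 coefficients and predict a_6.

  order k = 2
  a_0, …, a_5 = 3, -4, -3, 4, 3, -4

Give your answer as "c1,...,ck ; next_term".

  a_2 = 0·-4 + -1·3 = -3
  a_3 = 0·-3 + -1·-4 = 4
  a_4 = 0·4 + -1·-3 = 3
  a_5 = 0·3 + -1·4 = -4
  a_6 = 0·-4 + -1·3 = -3

0,-1 ; -3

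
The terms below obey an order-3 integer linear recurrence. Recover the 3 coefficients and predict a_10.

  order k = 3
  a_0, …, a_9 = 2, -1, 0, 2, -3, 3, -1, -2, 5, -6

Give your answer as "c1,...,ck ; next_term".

  a_3 = -1·0 + 0·-1 + 1·2 = 2
  a_4 = -1·2 + 0·0 + 1·-1 = -3
  a_5 = -1·-3 + 0·2 + 1·0 = 3
  a_6 = -1·3 + 0·-3 + 1·2 = -1
  a_7 = -1·-1 + 0·3 + 1·-3 = -2
  a_8 = -1·-2 + 0·-1 + 1·3 = 5
  a_9 = -1·5 + 0·-2 + 1·-1 = -6
  a_10 = -1·-6 + 0·5 + 1·-2 = 4

-1,0,1 ; 4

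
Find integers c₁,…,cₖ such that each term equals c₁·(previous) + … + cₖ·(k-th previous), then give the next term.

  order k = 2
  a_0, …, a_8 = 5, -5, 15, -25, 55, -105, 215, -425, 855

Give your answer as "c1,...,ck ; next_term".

-1,2 ; -1705

  a_2 = -1·-5 + 2·5 = 15
  a_3 = -1·15 + 2·-5 = -25
  a_4 = -1·-25 + 2·15 = 55
  a_5 = -1·55 + 2·-25 = -105
  a_6 = -1·-105 + 2·55 = 215
  a_7 = -1·215 + 2·-105 = -425
  a_8 = -1·-425 + 2·215 = 855
  a_9 = -1·855 + 2·-425 = -1705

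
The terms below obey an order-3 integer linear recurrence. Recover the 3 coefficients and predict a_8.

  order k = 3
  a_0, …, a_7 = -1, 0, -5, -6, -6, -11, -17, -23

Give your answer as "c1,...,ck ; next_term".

1,0,1 ; -34

  a_3 = 1·-5 + 0·0 + 1·-1 = -6
  a_4 = 1·-6 + 0·-5 + 1·0 = -6
  a_5 = 1·-6 + 0·-6 + 1·-5 = -11
  a_6 = 1·-11 + 0·-6 + 1·-6 = -17
  a_7 = 1·-17 + 0·-11 + 1·-6 = -23
  a_8 = 1·-23 + 0·-17 + 1·-11 = -34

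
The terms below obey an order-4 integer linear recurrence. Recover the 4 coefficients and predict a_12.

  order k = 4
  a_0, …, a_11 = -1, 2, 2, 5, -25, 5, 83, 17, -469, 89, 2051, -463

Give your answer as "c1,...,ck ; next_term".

-1,-4,-4,4 ; -9973

  a_4 = -1·5 + -4·2 + -4·2 + 4·-1 = -25
  a_5 = -1·-25 + -4·5 + -4·2 + 4·2 = 5
  a_6 = -1·5 + -4·-25 + -4·5 + 4·2 = 83
  a_7 = -1·83 + -4·5 + -4·-25 + 4·5 = 17
  a_8 = -1·17 + -4·83 + -4·5 + 4·-25 = -469
  a_9 = -1·-469 + -4·17 + -4·83 + 4·5 = 89
  a_10 = -1·89 + -4·-469 + -4·17 + 4·83 = 2051
  a_11 = -1·2051 + -4·89 + -4·-469 + 4·17 = -463
  a_12 = -1·-463 + -4·2051 + -4·89 + 4·-469 = -9973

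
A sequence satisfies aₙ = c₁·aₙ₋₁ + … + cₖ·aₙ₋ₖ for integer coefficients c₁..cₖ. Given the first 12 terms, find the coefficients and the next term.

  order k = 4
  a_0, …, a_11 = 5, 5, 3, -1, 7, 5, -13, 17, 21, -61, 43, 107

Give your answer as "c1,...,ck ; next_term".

0,-1,3,-1 ; -247

  a_4 = 0·-1 + -1·3 + 3·5 + -1·5 = 7
  a_5 = 0·7 + -1·-1 + 3·3 + -1·5 = 5
  a_6 = 0·5 + -1·7 + 3·-1 + -1·3 = -13
  a_7 = 0·-13 + -1·5 + 3·7 + -1·-1 = 17
  a_8 = 0·17 + -1·-13 + 3·5 + -1·7 = 21
  a_9 = 0·21 + -1·17 + 3·-13 + -1·5 = -61
  a_10 = 0·-61 + -1·21 + 3·17 + -1·-13 = 43
  a_11 = 0·43 + -1·-61 + 3·21 + -1·17 = 107
  a_12 = 0·107 + -1·43 + 3·-61 + -1·21 = -247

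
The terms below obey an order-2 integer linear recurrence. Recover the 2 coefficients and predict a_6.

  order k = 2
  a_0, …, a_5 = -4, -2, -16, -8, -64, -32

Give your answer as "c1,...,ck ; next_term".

  a_2 = 0·-2 + 4·-4 = -16
  a_3 = 0·-16 + 4·-2 = -8
  a_4 = 0·-8 + 4·-16 = -64
  a_5 = 0·-64 + 4·-8 = -32
  a_6 = 0·-32 + 4·-64 = -256

0,4 ; -256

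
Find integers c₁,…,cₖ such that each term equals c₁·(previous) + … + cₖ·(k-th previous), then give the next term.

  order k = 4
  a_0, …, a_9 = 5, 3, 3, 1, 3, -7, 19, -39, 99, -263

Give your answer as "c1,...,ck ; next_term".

-2,-1,-4,4 ; 659

  a_4 = -2·1 + -1·3 + -4·3 + 4·5 = 3
  a_5 = -2·3 + -1·1 + -4·3 + 4·3 = -7
  a_6 = -2·-7 + -1·3 + -4·1 + 4·3 = 19
  a_7 = -2·19 + -1·-7 + -4·3 + 4·1 = -39
  a_8 = -2·-39 + -1·19 + -4·-7 + 4·3 = 99
  a_9 = -2·99 + -1·-39 + -4·19 + 4·-7 = -263
  a_10 = -2·-263 + -1·99 + -4·-39 + 4·19 = 659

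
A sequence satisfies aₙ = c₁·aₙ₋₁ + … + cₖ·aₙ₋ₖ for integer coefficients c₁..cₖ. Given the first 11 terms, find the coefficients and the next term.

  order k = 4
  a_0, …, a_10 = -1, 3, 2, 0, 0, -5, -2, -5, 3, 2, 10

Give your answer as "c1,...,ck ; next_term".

0,1,-1,-1 ; 4

  a_4 = 0·0 + 1·2 + -1·3 + -1·-1 = 0
  a_5 = 0·0 + 1·0 + -1·2 + -1·3 = -5
  a_6 = 0·-5 + 1·0 + -1·0 + -1·2 = -2
  a_7 = 0·-2 + 1·-5 + -1·0 + -1·0 = -5
  a_8 = 0·-5 + 1·-2 + -1·-5 + -1·0 = 3
  a_9 = 0·3 + 1·-5 + -1·-2 + -1·-5 = 2
  a_10 = 0·2 + 1·3 + -1·-5 + -1·-2 = 10
  a_11 = 0·10 + 1·2 + -1·3 + -1·-5 = 4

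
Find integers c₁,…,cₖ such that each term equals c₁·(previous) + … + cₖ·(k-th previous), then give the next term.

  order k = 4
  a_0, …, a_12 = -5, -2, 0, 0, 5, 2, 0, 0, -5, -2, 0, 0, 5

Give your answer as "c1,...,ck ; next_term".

0,0,0,-1 ; 2

  a_4 = 0·0 + 0·0 + 0·-2 + -1·-5 = 5
  a_5 = 0·5 + 0·0 + 0·0 + -1·-2 = 2
  a_6 = 0·2 + 0·5 + 0·0 + -1·0 = 0
  a_7 = 0·0 + 0·2 + 0·5 + -1·0 = 0
  a_8 = 0·0 + 0·0 + 0·2 + -1·5 = -5
  a_9 = 0·-5 + 0·0 + 0·0 + -1·2 = -2
  a_10 = 0·-2 + 0·-5 + 0·0 + -1·0 = 0
  a_11 = 0·0 + 0·-2 + 0·-5 + -1·0 = 0
  a_12 = 0·0 + 0·0 + 0·-2 + -1·-5 = 5
  a_13 = 0·5 + 0·0 + 0·0 + -1·-2 = 2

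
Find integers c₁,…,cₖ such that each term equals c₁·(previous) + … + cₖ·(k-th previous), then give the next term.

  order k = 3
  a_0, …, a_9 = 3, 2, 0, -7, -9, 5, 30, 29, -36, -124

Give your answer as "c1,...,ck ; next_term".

  a_3 = 1·0 + -2·2 + -1·3 = -7
  a_4 = 1·-7 + -2·0 + -1·2 = -9
  a_5 = 1·-9 + -2·-7 + -1·0 = 5
  a_6 = 1·5 + -2·-9 + -1·-7 = 30
  a_7 = 1·30 + -2·5 + -1·-9 = 29
  a_8 = 1·29 + -2·30 + -1·5 = -36
  a_9 = 1·-36 + -2·29 + -1·30 = -124
  a_10 = 1·-124 + -2·-36 + -1·29 = -81

1,-2,-1 ; -81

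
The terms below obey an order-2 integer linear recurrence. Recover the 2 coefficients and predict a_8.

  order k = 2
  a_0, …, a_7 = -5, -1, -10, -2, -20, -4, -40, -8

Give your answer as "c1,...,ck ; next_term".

0,2 ; -80

  a_2 = 0·-1 + 2·-5 = -10
  a_3 = 0·-10 + 2·-1 = -2
  a_4 = 0·-2 + 2·-10 = -20
  a_5 = 0·-20 + 2·-2 = -4
  a_6 = 0·-4 + 2·-20 = -40
  a_7 = 0·-40 + 2·-4 = -8
  a_8 = 0·-8 + 2·-40 = -80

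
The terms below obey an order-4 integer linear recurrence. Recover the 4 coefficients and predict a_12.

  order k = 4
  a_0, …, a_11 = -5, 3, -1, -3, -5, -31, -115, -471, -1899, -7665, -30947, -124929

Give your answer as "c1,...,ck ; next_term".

  a_4 = 3·-3 + 4·-1 + 1·3 + -1·-5 = -5
  a_5 = 3·-5 + 4·-3 + 1·-1 + -1·3 = -31
  a_6 = 3·-31 + 4·-5 + 1·-3 + -1·-1 = -115
  a_7 = 3·-115 + 4·-31 + 1·-5 + -1·-3 = -471
  a_8 = 3·-471 + 4·-115 + 1·-31 + -1·-5 = -1899
  a_9 = 3·-1899 + 4·-471 + 1·-115 + -1·-31 = -7665
  a_10 = 3·-7665 + 4·-1899 + 1·-471 + -1·-115 = -30947
  a_11 = 3·-30947 + 4·-7665 + 1·-1899 + -1·-471 = -124929
  a_12 = 3·-124929 + 4·-30947 + 1·-7665 + -1·-1899 = -504341

3,4,1,-1 ; -504341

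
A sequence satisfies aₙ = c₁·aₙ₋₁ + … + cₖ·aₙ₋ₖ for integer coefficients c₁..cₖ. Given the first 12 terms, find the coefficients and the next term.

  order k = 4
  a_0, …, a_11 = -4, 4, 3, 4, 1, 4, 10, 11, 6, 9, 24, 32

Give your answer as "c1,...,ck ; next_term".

  a_4 = 1·4 + -1·3 + 1·4 + 1·-4 = 1
  a_5 = 1·1 + -1·4 + 1·3 + 1·4 = 4
  a_6 = 1·4 + -1·1 + 1·4 + 1·3 = 10
  a_7 = 1·10 + -1·4 + 1·1 + 1·4 = 11
  a_8 = 1·11 + -1·10 + 1·4 + 1·1 = 6
  a_9 = 1·6 + -1·11 + 1·10 + 1·4 = 9
  a_10 = 1·9 + -1·6 + 1·11 + 1·10 = 24
  a_11 = 1·24 + -1·9 + 1·6 + 1·11 = 32
  a_12 = 1·32 + -1·24 + 1·9 + 1·6 = 23

1,-1,1,1 ; 23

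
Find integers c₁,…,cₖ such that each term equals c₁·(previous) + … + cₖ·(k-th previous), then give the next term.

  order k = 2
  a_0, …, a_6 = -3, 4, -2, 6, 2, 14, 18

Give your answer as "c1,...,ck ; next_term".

1,2 ; 46

  a_2 = 1·4 + 2·-3 = -2
  a_3 = 1·-2 + 2·4 = 6
  a_4 = 1·6 + 2·-2 = 2
  a_5 = 1·2 + 2·6 = 14
  a_6 = 1·14 + 2·2 = 18
  a_7 = 1·18 + 2·14 = 46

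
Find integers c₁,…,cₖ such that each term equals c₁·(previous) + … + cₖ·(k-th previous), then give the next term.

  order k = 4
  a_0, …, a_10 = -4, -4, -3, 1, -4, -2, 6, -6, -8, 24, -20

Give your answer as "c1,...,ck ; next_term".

-2,-2,0,2 ; -20

  a_4 = -2·1 + -2·-3 + 0·-4 + 2·-4 = -4
  a_5 = -2·-4 + -2·1 + 0·-3 + 2·-4 = -2
  a_6 = -2·-2 + -2·-4 + 0·1 + 2·-3 = 6
  a_7 = -2·6 + -2·-2 + 0·-4 + 2·1 = -6
  a_8 = -2·-6 + -2·6 + 0·-2 + 2·-4 = -8
  a_9 = -2·-8 + -2·-6 + 0·6 + 2·-2 = 24
  a_10 = -2·24 + -2·-8 + 0·-6 + 2·6 = -20
  a_11 = -2·-20 + -2·24 + 0·-8 + 2·-6 = -20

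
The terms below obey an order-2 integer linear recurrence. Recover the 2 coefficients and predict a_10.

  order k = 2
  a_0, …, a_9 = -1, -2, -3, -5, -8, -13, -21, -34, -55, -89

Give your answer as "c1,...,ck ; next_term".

  a_2 = 1·-2 + 1·-1 = -3
  a_3 = 1·-3 + 1·-2 = -5
  a_4 = 1·-5 + 1·-3 = -8
  a_5 = 1·-8 + 1·-5 = -13
  a_6 = 1·-13 + 1·-8 = -21
  a_7 = 1·-21 + 1·-13 = -34
  a_8 = 1·-34 + 1·-21 = -55
  a_9 = 1·-55 + 1·-34 = -89
  a_10 = 1·-89 + 1·-55 = -144

1,1 ; -144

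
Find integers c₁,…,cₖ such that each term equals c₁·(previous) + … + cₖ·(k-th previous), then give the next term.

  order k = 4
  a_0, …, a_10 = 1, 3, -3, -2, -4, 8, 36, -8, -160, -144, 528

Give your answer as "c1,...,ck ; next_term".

0,-4,-4,-4 ; 1248

  a_4 = 0·-2 + -4·-3 + -4·3 + -4·1 = -4
  a_5 = 0·-4 + -4·-2 + -4·-3 + -4·3 = 8
  a_6 = 0·8 + -4·-4 + -4·-2 + -4·-3 = 36
  a_7 = 0·36 + -4·8 + -4·-4 + -4·-2 = -8
  a_8 = 0·-8 + -4·36 + -4·8 + -4·-4 = -160
  a_9 = 0·-160 + -4·-8 + -4·36 + -4·8 = -144
  a_10 = 0·-144 + -4·-160 + -4·-8 + -4·36 = 528
  a_11 = 0·528 + -4·-144 + -4·-160 + -4·-8 = 1248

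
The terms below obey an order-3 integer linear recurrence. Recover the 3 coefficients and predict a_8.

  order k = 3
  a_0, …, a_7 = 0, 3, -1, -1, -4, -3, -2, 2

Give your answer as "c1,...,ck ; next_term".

  a_3 = 1·-1 + 0·3 + -1·0 = -1
  a_4 = 1·-1 + 0·-1 + -1·3 = -4
  a_5 = 1·-4 + 0·-1 + -1·-1 = -3
  a_6 = 1·-3 + 0·-4 + -1·-1 = -2
  a_7 = 1·-2 + 0·-3 + -1·-4 = 2
  a_8 = 1·2 + 0·-2 + -1·-3 = 5

1,0,-1 ; 5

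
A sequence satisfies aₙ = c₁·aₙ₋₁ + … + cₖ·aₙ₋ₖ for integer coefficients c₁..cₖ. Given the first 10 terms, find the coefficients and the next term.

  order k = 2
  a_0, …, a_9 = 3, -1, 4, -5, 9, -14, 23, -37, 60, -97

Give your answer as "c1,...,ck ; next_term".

  a_2 = -1·-1 + 1·3 = 4
  a_3 = -1·4 + 1·-1 = -5
  a_4 = -1·-5 + 1·4 = 9
  a_5 = -1·9 + 1·-5 = -14
  a_6 = -1·-14 + 1·9 = 23
  a_7 = -1·23 + 1·-14 = -37
  a_8 = -1·-37 + 1·23 = 60
  a_9 = -1·60 + 1·-37 = -97
  a_10 = -1·-97 + 1·60 = 157

-1,1 ; 157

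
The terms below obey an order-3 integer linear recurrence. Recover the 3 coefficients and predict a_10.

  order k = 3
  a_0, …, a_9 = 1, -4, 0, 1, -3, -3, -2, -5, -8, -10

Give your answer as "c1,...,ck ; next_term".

1,0,1 ; -15

  a_3 = 1·0 + 0·-4 + 1·1 = 1
  a_4 = 1·1 + 0·0 + 1·-4 = -3
  a_5 = 1·-3 + 0·1 + 1·0 = -3
  a_6 = 1·-3 + 0·-3 + 1·1 = -2
  a_7 = 1·-2 + 0·-3 + 1·-3 = -5
  a_8 = 1·-5 + 0·-2 + 1·-3 = -8
  a_9 = 1·-8 + 0·-5 + 1·-2 = -10
  a_10 = 1·-10 + 0·-8 + 1·-5 = -15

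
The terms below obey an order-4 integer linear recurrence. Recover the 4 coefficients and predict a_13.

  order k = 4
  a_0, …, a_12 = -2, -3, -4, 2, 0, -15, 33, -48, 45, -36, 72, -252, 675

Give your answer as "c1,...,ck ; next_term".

  a_4 = -3·2 + -3·-4 + 0·-3 + 3·-2 = 0
  a_5 = -3·0 + -3·2 + 0·-4 + 3·-3 = -15
  a_6 = -3·-15 + -3·0 + 0·2 + 3·-4 = 33
  a_7 = -3·33 + -3·-15 + 0·0 + 3·2 = -48
  a_8 = -3·-48 + -3·33 + 0·-15 + 3·0 = 45
  a_9 = -3·45 + -3·-48 + 0·33 + 3·-15 = -36
  a_10 = -3·-36 + -3·45 + 0·-48 + 3·33 = 72
  a_11 = -3·72 + -3·-36 + 0·45 + 3·-48 = -252
  a_12 = -3·-252 + -3·72 + 0·-36 + 3·45 = 675
  a_13 = -3·675 + -3·-252 + 0·72 + 3·-36 = -1377

-3,-3,0,3 ; -1377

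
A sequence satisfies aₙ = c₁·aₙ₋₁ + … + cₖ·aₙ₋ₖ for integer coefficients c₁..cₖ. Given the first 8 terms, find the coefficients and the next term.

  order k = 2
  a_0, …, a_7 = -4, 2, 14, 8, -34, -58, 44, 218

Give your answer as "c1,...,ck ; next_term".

1,-3 ; 86

  a_2 = 1·2 + -3·-4 = 14
  a_3 = 1·14 + -3·2 = 8
  a_4 = 1·8 + -3·14 = -34
  a_5 = 1·-34 + -3·8 = -58
  a_6 = 1·-58 + -3·-34 = 44
  a_7 = 1·44 + -3·-58 = 218
  a_8 = 1·218 + -3·44 = 86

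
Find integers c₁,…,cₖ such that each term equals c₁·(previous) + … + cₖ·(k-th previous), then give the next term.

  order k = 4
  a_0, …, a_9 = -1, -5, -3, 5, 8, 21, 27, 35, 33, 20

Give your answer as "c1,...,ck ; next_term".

  a_4 = 1·5 + 1·-3 + -1·-5 + -1·-1 = 8
  a_5 = 1·8 + 1·5 + -1·-3 + -1·-5 = 21
  a_6 = 1·21 + 1·8 + -1·5 + -1·-3 = 27
  a_7 = 1·27 + 1·21 + -1·8 + -1·5 = 35
  a_8 = 1·35 + 1·27 + -1·21 + -1·8 = 33
  a_9 = 1·33 + 1·35 + -1·27 + -1·21 = 20
  a_10 = 1·20 + 1·33 + -1·35 + -1·27 = -9

1,1,-1,-1 ; -9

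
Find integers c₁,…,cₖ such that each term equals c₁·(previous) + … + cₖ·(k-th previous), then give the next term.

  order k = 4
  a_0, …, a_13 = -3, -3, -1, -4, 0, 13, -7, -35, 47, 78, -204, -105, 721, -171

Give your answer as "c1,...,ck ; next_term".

  a_4 = 0·-4 + -3·-1 + 2·-3 + -1·-3 = 0
  a_5 = 0·0 + -3·-4 + 2·-1 + -1·-3 = 13
  a_6 = 0·13 + -3·0 + 2·-4 + -1·-1 = -7
  a_7 = 0·-7 + -3·13 + 2·0 + -1·-4 = -35
  a_8 = 0·-35 + -3·-7 + 2·13 + -1·0 = 47
  a_9 = 0·47 + -3·-35 + 2·-7 + -1·13 = 78
  a_10 = 0·78 + -3·47 + 2·-35 + -1·-7 = -204
  a_11 = 0·-204 + -3·78 + 2·47 + -1·-35 = -105
  a_12 = 0·-105 + -3·-204 + 2·78 + -1·47 = 721
  a_13 = 0·721 + -3·-105 + 2·-204 + -1·78 = -171
  a_14 = 0·-171 + -3·721 + 2·-105 + -1·-204 = -2169

0,-3,2,-1 ; -2169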